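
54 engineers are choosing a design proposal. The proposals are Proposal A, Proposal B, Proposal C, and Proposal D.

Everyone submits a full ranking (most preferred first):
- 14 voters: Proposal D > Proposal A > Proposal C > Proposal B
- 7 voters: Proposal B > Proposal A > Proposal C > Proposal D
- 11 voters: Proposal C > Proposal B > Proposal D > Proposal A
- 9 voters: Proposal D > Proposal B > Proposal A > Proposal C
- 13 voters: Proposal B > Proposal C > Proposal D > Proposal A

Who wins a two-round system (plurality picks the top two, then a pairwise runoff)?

Round 1 first-place votes: Proposal A 0, Proposal B 20, Proposal C 11, Proposal D 23. Proposal D and Proposal B advance.
Runoff: Proposal D is ranked above Proposal B on 23 ballots, Proposal B above Proposal D on 31.

Proposal B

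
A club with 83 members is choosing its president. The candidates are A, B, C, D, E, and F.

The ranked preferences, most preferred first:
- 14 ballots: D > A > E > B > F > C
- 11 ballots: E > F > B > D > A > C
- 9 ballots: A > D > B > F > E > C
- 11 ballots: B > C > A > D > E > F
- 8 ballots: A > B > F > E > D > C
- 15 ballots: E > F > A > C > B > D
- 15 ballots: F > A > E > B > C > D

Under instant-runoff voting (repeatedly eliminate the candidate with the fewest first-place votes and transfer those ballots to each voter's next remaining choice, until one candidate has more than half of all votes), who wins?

A

Round 1: A 17, B 11, C 0, D 14, E 26, F 15. C eliminated.
Round 2: A 17, B 11, D 14, E 26, F 15. B eliminated.
Round 3: A 28, D 14, E 26, F 15. D eliminated.
Round 4: A 42, E 26, F 15. A has a majority (≥42).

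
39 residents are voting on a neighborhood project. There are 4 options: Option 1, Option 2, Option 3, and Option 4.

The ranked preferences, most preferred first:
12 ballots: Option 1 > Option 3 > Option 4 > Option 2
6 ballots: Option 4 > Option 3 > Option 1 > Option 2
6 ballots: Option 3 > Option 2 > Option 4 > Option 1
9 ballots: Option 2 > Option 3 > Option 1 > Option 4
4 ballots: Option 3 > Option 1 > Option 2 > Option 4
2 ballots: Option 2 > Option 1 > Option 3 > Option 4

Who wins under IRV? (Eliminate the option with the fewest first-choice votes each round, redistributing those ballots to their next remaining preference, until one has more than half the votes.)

Round 1: Option 1 12, Option 2 11, Option 3 10, Option 4 6. Option 4 eliminated.
Round 2: Option 1 12, Option 2 11, Option 3 16. Option 2 eliminated.
Round 3: Option 1 14, Option 3 25. Option 3 has a majority (≥20).

Option 3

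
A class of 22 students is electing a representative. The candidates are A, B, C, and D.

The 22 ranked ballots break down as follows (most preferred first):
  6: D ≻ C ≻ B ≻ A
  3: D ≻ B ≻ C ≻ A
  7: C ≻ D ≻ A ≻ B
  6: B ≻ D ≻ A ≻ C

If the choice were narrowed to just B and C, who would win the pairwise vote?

C

B is ranked above C on 9 ballots; C above B on 13.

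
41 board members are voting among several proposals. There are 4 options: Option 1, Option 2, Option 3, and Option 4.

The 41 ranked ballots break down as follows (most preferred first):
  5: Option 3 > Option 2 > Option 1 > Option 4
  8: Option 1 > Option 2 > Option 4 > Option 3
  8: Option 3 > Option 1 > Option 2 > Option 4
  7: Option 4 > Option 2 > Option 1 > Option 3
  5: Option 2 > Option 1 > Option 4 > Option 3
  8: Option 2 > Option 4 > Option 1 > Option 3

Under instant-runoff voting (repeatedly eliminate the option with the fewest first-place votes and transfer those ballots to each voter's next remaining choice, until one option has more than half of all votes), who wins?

Round 1: Option 1 8, Option 2 13, Option 3 13, Option 4 7. Option 4 eliminated.
Round 2: Option 1 8, Option 2 20, Option 3 13. Option 1 eliminated.
Round 3: Option 2 28, Option 3 13. Option 2 has a majority (≥21).

Option 2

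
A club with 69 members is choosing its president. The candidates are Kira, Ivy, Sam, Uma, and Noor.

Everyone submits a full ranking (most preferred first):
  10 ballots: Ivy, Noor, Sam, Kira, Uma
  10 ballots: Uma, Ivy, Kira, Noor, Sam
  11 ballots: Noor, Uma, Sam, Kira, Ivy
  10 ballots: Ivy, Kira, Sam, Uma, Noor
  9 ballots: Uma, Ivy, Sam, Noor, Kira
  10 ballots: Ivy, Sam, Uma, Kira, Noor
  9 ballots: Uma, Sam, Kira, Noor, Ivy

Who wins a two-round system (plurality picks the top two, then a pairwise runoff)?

Uma

Round 1 first-place votes: Kira 0, Ivy 30, Sam 0, Uma 28, Noor 11. Ivy and Uma advance.
Runoff: Ivy is ranked above Uma on 30 ballots, Uma above Ivy on 39.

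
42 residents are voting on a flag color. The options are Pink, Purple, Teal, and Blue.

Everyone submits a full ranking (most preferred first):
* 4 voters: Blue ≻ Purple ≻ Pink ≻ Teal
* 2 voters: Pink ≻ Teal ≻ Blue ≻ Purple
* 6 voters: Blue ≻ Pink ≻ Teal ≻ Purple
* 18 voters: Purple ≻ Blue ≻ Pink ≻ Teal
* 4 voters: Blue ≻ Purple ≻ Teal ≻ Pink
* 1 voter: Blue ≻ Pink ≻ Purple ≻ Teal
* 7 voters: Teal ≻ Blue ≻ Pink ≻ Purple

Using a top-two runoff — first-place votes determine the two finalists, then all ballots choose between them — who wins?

Round 1 first-place votes: Pink 2, Purple 18, Teal 7, Blue 15. Purple and Blue advance.
Runoff: Purple is ranked above Blue on 18 ballots, Blue above Purple on 24.

Blue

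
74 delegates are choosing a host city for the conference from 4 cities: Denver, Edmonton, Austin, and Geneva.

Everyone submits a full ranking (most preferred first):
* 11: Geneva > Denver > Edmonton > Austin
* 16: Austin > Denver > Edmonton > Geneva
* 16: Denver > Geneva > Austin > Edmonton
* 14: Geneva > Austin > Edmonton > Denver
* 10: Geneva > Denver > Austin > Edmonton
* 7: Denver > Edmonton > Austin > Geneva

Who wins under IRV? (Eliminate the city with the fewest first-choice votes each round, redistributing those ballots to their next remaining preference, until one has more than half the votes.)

Denver

Round 1: Denver 23, Edmonton 0, Austin 16, Geneva 35. Edmonton eliminated.
Round 2: Denver 23, Austin 16, Geneva 35. Austin eliminated.
Round 3: Denver 39, Geneva 35. Denver has a majority (≥38).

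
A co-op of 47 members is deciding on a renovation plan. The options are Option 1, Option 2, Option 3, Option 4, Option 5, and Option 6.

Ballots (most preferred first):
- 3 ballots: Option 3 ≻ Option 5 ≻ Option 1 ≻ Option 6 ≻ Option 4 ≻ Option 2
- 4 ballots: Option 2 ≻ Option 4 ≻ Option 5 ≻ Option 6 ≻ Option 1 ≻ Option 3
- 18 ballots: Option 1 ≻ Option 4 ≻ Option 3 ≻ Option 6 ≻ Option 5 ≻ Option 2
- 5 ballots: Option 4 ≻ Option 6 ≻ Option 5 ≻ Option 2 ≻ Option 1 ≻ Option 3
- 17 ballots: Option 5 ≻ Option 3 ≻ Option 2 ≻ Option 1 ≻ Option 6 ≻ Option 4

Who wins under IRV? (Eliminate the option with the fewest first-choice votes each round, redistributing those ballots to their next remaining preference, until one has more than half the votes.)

Round 1: Option 1 18, Option 2 4, Option 3 3, Option 4 5, Option 5 17, Option 6 0. Option 6 eliminated.
Round 2: Option 1 18, Option 2 4, Option 3 3, Option 4 5, Option 5 17. Option 3 eliminated.
Round 3: Option 1 18, Option 2 4, Option 4 5, Option 5 20. Option 2 eliminated.
Round 4: Option 1 18, Option 4 9, Option 5 20. Option 4 eliminated.
Round 5: Option 1 18, Option 5 29. Option 5 has a majority (≥24).

Option 5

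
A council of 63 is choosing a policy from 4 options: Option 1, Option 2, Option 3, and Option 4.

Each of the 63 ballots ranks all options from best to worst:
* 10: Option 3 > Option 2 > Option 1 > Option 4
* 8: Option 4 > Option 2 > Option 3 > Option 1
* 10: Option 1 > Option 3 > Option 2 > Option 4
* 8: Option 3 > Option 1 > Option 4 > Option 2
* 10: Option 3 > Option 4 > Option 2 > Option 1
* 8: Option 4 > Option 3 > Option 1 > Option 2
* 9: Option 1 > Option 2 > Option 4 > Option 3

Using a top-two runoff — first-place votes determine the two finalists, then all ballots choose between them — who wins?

Round 1 first-place votes: Option 1 19, Option 2 0, Option 3 28, Option 4 16. Option 3 and Option 1 advance.
Runoff: Option 3 is ranked above Option 1 on 44 ballots, Option 1 above Option 3 on 19.

Option 3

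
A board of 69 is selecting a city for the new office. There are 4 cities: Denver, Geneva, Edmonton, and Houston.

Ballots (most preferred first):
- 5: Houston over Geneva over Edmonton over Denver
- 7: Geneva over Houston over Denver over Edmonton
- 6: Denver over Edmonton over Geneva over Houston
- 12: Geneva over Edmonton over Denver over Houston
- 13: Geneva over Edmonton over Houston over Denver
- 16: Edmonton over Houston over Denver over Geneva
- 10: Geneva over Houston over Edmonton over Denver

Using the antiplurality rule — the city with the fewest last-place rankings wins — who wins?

Edmonton

Last-place votes: Denver 28, Geneva 16, Edmonton 7, Houston 18.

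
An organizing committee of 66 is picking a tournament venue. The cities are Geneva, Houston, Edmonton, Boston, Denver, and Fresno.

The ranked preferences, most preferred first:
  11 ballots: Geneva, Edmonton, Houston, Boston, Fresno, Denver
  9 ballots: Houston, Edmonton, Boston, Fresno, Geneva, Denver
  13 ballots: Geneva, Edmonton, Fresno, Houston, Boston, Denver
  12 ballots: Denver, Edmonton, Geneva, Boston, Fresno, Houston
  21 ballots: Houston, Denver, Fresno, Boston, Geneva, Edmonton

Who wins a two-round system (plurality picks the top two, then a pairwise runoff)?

Geneva

Round 1 first-place votes: Geneva 24, Houston 30, Edmonton 0, Boston 0, Denver 12, Fresno 0. Houston and Geneva advance.
Runoff: Houston is ranked above Geneva on 30 ballots, Geneva above Houston on 36.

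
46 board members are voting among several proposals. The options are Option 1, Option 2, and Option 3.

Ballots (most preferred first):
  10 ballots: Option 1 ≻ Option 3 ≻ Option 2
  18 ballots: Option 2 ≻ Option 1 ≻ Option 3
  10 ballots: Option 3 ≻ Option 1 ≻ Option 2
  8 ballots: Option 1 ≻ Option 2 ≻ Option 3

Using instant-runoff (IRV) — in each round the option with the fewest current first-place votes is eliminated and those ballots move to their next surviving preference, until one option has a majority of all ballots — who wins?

Round 1: Option 1 18, Option 2 18, Option 3 10. Option 3 eliminated.
Round 2: Option 1 28, Option 2 18. Option 1 has a majority (≥24).

Option 1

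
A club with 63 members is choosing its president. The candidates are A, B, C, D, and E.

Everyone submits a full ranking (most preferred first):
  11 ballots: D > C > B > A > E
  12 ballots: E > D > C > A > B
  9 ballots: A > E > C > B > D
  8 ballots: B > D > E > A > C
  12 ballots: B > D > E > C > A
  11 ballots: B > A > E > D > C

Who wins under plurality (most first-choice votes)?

B

First-place votes: A 9, B 31, C 0, D 11, E 12.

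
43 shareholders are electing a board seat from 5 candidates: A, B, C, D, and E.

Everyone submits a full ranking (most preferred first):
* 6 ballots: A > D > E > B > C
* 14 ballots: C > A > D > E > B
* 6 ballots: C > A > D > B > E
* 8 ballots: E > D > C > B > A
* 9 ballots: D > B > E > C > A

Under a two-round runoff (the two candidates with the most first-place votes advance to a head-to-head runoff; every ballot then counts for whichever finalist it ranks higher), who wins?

Round 1 first-place votes: A 6, B 0, C 20, D 9, E 8. C and D advance.
Runoff: C is ranked above D on 20 ballots, D above C on 23.

D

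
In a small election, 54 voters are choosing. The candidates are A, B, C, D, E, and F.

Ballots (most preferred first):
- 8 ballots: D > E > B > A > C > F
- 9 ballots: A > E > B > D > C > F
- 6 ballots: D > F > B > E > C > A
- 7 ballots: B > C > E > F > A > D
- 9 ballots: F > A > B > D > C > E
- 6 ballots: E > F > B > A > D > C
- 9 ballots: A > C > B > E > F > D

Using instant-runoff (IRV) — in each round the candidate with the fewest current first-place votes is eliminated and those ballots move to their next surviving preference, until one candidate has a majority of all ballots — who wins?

Round 1: A 18, B 7, C 0, D 14, E 6, F 9. C eliminated.
Round 2: A 18, B 7, D 14, E 6, F 9. E eliminated.
Round 3: A 18, B 7, D 14, F 15. B eliminated.
Round 4: A 18, D 14, F 22. D eliminated.
Round 5: A 26, F 28. F has a majority (≥28).

F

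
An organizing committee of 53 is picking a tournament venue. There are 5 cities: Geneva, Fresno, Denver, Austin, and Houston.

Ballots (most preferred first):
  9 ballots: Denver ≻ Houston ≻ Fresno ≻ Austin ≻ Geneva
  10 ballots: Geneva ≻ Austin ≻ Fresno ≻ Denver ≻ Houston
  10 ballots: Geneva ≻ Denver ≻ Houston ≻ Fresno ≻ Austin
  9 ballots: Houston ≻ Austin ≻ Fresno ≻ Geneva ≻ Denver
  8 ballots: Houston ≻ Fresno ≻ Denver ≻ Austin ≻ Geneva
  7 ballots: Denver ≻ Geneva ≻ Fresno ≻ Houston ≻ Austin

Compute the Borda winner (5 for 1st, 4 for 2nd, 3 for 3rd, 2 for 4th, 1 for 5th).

Houston

Geneva: 9×1 + 10×5 + 10×5 + 9×2 + 8×1 + 7×4 = 163
Fresno: 9×3 + 10×3 + 10×2 + 9×3 + 8×4 + 7×3 = 157
Denver: 9×5 + 10×2 + 10×4 + 9×1 + 8×3 + 7×5 = 173
Austin: 9×2 + 10×4 + 10×1 + 9×4 + 8×2 + 7×1 = 127
Houston: 9×4 + 10×1 + 10×3 + 9×5 + 8×5 + 7×2 = 175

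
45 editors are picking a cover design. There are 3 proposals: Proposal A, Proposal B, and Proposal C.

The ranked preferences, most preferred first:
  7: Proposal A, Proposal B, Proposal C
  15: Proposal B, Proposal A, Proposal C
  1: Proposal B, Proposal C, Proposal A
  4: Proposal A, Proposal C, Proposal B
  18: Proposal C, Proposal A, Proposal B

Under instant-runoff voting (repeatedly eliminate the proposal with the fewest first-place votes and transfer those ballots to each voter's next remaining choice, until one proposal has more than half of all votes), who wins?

Proposal B

Round 1: Proposal A 11, Proposal B 16, Proposal C 18. Proposal A eliminated.
Round 2: Proposal B 23, Proposal C 22. Proposal B has a majority (≥23).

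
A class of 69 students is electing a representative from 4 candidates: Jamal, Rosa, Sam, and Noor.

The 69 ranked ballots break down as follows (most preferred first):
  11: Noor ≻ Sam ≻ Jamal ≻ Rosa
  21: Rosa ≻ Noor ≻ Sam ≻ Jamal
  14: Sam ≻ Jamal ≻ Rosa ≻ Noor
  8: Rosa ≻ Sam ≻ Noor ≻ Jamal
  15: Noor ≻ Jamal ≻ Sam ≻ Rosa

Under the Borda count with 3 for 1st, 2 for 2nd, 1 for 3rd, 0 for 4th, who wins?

Jamal: 11×1 + 21×0 + 14×2 + 8×0 + 15×2 = 69
Rosa: 11×0 + 21×3 + 14×1 + 8×3 + 15×0 = 101
Sam: 11×2 + 21×1 + 14×3 + 8×2 + 15×1 = 116
Noor: 11×3 + 21×2 + 14×0 + 8×1 + 15×3 = 128

Noor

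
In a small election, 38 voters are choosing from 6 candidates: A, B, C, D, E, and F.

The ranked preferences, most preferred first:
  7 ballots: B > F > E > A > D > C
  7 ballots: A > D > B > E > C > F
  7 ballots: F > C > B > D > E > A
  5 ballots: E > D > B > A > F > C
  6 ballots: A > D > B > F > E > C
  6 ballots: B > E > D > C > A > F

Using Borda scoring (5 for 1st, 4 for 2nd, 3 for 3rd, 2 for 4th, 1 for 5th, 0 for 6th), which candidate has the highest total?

A: 7×2 + 7×5 + 7×0 + 5×2 + 6×5 + 6×1 = 95
B: 7×5 + 7×3 + 7×3 + 5×3 + 6×3 + 6×5 = 140
C: 7×0 + 7×1 + 7×4 + 5×0 + 6×0 + 6×2 = 47
D: 7×1 + 7×4 + 7×2 + 5×4 + 6×4 + 6×3 = 111
E: 7×3 + 7×2 + 7×1 + 5×5 + 6×1 + 6×4 = 97
F: 7×4 + 7×0 + 7×5 + 5×1 + 6×2 + 6×0 = 80

B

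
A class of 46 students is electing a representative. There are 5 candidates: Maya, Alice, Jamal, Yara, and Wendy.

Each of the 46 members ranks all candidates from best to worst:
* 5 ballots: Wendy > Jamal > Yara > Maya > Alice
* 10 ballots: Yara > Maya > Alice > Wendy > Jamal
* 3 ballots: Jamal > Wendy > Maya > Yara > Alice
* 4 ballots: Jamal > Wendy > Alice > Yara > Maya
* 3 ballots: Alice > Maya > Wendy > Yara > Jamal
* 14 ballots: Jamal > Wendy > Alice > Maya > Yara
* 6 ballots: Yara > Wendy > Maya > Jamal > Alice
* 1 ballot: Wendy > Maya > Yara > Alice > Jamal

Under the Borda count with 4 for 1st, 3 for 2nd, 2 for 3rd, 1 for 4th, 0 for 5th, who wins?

Wendy

Maya: 5×1 + 10×3 + 3×2 + 4×0 + 3×3 + 14×1 + 6×2 + 1×3 = 79
Alice: 5×0 + 10×2 + 3×0 + 4×2 + 3×4 + 14×2 + 6×0 + 1×1 = 69
Jamal: 5×3 + 10×0 + 3×4 + 4×4 + 3×0 + 14×4 + 6×1 + 1×0 = 105
Yara: 5×2 + 10×4 + 3×1 + 4×1 + 3×1 + 14×0 + 6×4 + 1×2 = 86
Wendy: 5×4 + 10×1 + 3×3 + 4×3 + 3×2 + 14×3 + 6×3 + 1×4 = 121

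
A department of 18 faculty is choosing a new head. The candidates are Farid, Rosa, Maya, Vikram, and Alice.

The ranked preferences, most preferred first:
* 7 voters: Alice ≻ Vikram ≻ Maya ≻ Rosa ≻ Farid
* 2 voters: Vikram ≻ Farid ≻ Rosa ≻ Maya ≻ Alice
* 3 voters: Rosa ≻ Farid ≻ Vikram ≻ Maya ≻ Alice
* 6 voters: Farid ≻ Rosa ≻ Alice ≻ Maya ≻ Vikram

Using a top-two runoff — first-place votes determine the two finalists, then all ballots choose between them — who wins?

Farid

Round 1 first-place votes: Farid 6, Rosa 3, Maya 0, Vikram 2, Alice 7. Alice and Farid advance.
Runoff: Alice is ranked above Farid on 7 ballots, Farid above Alice on 11.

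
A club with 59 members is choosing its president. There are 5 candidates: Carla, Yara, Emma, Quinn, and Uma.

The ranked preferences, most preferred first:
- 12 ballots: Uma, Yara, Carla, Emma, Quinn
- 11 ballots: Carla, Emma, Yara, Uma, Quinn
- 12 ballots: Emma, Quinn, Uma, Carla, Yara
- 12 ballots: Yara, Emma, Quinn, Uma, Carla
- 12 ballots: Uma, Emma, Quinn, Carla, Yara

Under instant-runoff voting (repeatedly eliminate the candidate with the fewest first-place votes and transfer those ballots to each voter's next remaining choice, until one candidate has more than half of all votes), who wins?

Emma

Round 1: Carla 11, Yara 12, Emma 12, Quinn 0, Uma 24. Quinn eliminated.
Round 2: Carla 11, Yara 12, Emma 12, Uma 24. Carla eliminated.
Round 3: Yara 12, Emma 23, Uma 24. Yara eliminated.
Round 4: Emma 35, Uma 24. Emma has a majority (≥30).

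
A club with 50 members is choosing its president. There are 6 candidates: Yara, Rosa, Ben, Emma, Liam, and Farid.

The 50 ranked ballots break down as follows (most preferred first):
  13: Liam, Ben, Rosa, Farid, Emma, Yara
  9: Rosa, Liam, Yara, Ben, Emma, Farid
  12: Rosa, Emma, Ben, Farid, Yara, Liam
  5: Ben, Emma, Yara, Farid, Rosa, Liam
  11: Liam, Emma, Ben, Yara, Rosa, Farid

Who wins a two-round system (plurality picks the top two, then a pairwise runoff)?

Rosa

Round 1 first-place votes: Yara 0, Rosa 21, Ben 5, Emma 0, Liam 24, Farid 0. Liam and Rosa advance.
Runoff: Liam is ranked above Rosa on 24 ballots, Rosa above Liam on 26.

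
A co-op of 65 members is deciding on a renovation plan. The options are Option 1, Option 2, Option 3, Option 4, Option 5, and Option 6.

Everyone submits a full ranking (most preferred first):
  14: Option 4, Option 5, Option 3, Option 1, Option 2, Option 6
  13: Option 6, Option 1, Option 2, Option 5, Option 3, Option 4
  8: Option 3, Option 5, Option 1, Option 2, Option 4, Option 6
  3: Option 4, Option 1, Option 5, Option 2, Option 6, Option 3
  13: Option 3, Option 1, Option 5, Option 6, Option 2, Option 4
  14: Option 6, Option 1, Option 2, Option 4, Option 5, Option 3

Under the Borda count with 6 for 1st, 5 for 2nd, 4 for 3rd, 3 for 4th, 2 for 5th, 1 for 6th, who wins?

Option 1: 14×3 + 13×5 + 8×4 + 3×5 + 13×5 + 14×5 = 289
Option 2: 14×2 + 13×4 + 8×3 + 3×3 + 13×2 + 14×4 = 195
Option 3: 14×4 + 13×2 + 8×6 + 3×1 + 13×6 + 14×1 = 225
Option 4: 14×6 + 13×1 + 8×2 + 3×6 + 13×1 + 14×3 = 186
Option 5: 14×5 + 13×3 + 8×5 + 3×4 + 13×4 + 14×2 = 241
Option 6: 14×1 + 13×6 + 8×1 + 3×2 + 13×3 + 14×6 = 229

Option 1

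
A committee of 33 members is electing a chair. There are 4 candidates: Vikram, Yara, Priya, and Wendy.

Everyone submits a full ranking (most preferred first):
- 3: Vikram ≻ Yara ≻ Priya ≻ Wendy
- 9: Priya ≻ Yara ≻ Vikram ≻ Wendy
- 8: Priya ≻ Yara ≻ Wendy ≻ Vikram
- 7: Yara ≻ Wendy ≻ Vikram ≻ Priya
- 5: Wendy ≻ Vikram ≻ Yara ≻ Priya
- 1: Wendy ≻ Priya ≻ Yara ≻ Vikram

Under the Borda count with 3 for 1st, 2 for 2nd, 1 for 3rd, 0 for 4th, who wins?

Vikram: 3×3 + 9×1 + 8×0 + 7×1 + 5×2 + 1×0 = 35
Yara: 3×2 + 9×2 + 8×2 + 7×3 + 5×1 + 1×1 = 67
Priya: 3×1 + 9×3 + 8×3 + 7×0 + 5×0 + 1×2 = 56
Wendy: 3×0 + 9×0 + 8×1 + 7×2 + 5×3 + 1×3 = 40

Yara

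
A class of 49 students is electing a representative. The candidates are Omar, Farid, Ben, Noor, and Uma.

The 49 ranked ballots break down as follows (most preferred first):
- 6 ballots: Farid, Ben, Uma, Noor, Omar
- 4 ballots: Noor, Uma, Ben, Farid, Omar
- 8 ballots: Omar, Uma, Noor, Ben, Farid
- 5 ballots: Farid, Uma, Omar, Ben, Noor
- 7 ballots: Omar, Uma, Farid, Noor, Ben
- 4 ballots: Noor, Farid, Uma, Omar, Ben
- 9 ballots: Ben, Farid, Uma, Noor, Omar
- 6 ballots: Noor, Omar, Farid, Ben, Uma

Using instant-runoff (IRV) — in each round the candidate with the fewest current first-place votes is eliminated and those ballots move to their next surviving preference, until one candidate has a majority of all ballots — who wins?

Round 1: Omar 15, Farid 11, Ben 9, Noor 14, Uma 0. Uma eliminated.
Round 2: Omar 15, Farid 11, Ben 9, Noor 14. Ben eliminated.
Round 3: Omar 15, Farid 20, Noor 14. Noor eliminated.
Round 4: Omar 21, Farid 28. Farid has a majority (≥25).

Farid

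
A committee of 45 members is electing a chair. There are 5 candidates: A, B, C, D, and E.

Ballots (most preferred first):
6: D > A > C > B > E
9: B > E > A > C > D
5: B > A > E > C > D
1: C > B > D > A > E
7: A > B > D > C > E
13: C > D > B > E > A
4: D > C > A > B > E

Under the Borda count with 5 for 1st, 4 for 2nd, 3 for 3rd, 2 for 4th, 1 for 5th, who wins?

B

A: 6×4 + 9×3 + 5×4 + 1×2 + 7×5 + 13×1 + 4×3 = 133
B: 6×2 + 9×5 + 5×5 + 1×4 + 7×4 + 13×3 + 4×2 = 161
C: 6×3 + 9×2 + 5×2 + 1×5 + 7×2 + 13×5 + 4×4 = 146
D: 6×5 + 9×1 + 5×1 + 1×3 + 7×3 + 13×4 + 4×5 = 140
E: 6×1 + 9×4 + 5×3 + 1×1 + 7×1 + 13×2 + 4×1 = 95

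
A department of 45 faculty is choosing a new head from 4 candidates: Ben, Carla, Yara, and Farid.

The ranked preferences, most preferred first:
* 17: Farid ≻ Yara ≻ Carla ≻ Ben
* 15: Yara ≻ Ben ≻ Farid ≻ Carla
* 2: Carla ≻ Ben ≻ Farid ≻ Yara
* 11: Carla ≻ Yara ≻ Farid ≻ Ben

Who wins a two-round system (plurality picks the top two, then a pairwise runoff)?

Round 1 first-place votes: Ben 0, Carla 13, Yara 15, Farid 17. Farid and Yara advance.
Runoff: Farid is ranked above Yara on 19 ballots, Yara above Farid on 26.

Yara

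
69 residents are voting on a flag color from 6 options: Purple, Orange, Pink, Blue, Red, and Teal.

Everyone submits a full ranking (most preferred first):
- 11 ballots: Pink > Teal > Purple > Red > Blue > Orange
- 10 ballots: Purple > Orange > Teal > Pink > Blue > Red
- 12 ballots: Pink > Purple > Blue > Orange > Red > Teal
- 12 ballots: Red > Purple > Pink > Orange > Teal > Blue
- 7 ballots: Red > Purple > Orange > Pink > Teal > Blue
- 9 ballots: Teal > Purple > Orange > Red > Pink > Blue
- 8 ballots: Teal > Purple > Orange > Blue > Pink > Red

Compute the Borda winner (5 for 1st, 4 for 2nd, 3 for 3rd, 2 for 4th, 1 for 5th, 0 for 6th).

Purple: 11×3 + 10×5 + 12×4 + 12×4 + 7×4 + 9×4 + 8×4 = 275
Orange: 11×0 + 10×4 + 12×2 + 12×2 + 7×3 + 9×3 + 8×3 = 160
Pink: 11×5 + 10×2 + 12×5 + 12×3 + 7×2 + 9×1 + 8×1 = 202
Blue: 11×1 + 10×1 + 12×3 + 12×0 + 7×0 + 9×0 + 8×2 = 73
Red: 11×2 + 10×0 + 12×1 + 12×5 + 7×5 + 9×2 + 8×0 = 147
Teal: 11×4 + 10×3 + 12×0 + 12×1 + 7×1 + 9×5 + 8×5 = 178

Purple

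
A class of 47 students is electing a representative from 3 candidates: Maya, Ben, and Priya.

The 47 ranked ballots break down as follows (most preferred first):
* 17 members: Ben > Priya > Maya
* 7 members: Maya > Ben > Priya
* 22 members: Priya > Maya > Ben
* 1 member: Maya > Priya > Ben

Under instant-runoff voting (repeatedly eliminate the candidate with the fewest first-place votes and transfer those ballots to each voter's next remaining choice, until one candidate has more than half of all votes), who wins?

Ben

Round 1: Maya 8, Ben 17, Priya 22. Maya eliminated.
Round 2: Ben 24, Priya 23. Ben has a majority (≥24).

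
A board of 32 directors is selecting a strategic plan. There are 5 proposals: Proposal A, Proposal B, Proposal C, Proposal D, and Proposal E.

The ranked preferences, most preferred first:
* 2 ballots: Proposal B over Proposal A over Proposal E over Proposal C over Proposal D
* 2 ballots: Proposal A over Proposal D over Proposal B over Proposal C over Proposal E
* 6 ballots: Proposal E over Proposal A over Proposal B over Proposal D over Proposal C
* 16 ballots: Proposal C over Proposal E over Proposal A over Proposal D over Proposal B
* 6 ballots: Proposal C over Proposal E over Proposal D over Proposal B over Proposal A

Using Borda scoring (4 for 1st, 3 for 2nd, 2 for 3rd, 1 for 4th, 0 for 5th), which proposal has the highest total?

Proposal E

Proposal A: 2×3 + 2×4 + 6×3 + 16×2 + 6×0 = 64
Proposal B: 2×4 + 2×2 + 6×2 + 16×0 + 6×1 = 30
Proposal C: 2×1 + 2×1 + 6×0 + 16×4 + 6×4 = 92
Proposal D: 2×0 + 2×3 + 6×1 + 16×1 + 6×2 = 40
Proposal E: 2×2 + 2×0 + 6×4 + 16×3 + 6×3 = 94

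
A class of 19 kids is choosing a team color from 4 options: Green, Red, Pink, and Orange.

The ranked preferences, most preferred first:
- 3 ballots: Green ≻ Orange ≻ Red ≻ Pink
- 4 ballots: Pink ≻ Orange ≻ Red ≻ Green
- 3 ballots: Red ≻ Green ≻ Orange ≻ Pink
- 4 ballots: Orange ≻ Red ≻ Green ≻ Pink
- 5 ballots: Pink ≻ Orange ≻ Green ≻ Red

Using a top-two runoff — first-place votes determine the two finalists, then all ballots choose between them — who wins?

Round 1 first-place votes: Green 3, Red 3, Pink 9, Orange 4. Pink and Orange advance.
Runoff: Pink is ranked above Orange on 9 ballots, Orange above Pink on 10.

Orange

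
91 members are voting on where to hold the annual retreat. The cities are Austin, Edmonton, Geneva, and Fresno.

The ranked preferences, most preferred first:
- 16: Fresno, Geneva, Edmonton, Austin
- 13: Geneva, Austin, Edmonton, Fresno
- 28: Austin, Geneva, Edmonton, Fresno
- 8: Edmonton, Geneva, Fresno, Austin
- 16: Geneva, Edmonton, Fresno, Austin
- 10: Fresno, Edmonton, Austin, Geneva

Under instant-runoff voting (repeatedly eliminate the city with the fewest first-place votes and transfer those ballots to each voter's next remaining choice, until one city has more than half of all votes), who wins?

Geneva

Round 1: Austin 28, Edmonton 8, Geneva 29, Fresno 26. Edmonton eliminated.
Round 2: Austin 28, Geneva 37, Fresno 26. Fresno eliminated.
Round 3: Austin 38, Geneva 53. Geneva has a majority (≥46).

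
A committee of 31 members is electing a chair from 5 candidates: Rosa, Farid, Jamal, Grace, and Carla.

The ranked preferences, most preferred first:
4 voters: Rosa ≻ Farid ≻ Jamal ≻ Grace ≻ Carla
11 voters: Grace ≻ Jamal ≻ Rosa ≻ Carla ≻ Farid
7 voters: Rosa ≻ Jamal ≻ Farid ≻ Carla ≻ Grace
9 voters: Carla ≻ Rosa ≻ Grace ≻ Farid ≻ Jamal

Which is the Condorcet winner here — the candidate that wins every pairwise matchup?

Rosa

Rosa vs Farid: 31–0
Rosa vs Jamal: 20–11
Rosa vs Grace: 20–11
Rosa vs Carla: 22–9
Rosa beats every other candidate.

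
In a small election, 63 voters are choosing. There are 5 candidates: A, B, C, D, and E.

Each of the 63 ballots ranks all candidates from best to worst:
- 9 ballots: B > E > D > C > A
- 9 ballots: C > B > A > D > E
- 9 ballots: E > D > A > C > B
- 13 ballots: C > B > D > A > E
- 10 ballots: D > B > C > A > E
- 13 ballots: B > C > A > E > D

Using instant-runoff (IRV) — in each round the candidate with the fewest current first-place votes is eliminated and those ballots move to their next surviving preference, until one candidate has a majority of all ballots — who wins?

Round 1: A 0, B 22, C 22, D 10, E 9. A eliminated.
Round 2: B 22, C 22, D 10, E 9. E eliminated.
Round 3: B 22, C 22, D 19. D eliminated.
Round 4: B 32, C 31. B has a majority (≥32).

B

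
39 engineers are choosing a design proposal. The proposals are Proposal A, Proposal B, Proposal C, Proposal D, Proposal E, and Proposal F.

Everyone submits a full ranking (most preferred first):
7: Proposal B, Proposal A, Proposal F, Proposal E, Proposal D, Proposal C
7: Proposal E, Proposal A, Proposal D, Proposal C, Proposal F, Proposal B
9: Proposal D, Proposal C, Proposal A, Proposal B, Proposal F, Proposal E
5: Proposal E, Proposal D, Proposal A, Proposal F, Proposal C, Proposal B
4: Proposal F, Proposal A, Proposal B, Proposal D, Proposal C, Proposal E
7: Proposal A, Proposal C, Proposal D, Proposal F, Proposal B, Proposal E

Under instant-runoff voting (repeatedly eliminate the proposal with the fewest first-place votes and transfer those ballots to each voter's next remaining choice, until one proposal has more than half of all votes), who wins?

Round 1: Proposal A 7, Proposal B 7, Proposal C 0, Proposal D 9, Proposal E 12, Proposal F 4. Proposal C eliminated.
Round 2: Proposal A 7, Proposal B 7, Proposal D 9, Proposal E 12, Proposal F 4. Proposal F eliminated.
Round 3: Proposal A 11, Proposal B 7, Proposal D 9, Proposal E 12. Proposal B eliminated.
Round 4: Proposal A 18, Proposal D 9, Proposal E 12. Proposal D eliminated.
Round 5: Proposal A 27, Proposal E 12. Proposal A has a majority (≥20).

Proposal A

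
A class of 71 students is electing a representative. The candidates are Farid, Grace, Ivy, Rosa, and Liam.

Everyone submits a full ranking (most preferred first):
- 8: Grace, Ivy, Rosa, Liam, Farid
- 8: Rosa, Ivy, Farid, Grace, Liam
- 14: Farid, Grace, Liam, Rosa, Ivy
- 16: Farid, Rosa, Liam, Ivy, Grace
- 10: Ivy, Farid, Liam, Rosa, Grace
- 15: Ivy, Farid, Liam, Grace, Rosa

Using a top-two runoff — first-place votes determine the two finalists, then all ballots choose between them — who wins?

Ivy

Round 1 first-place votes: Farid 30, Grace 8, Ivy 25, Rosa 8, Liam 0. Farid and Ivy advance.
Runoff: Farid is ranked above Ivy on 30 ballots, Ivy above Farid on 41.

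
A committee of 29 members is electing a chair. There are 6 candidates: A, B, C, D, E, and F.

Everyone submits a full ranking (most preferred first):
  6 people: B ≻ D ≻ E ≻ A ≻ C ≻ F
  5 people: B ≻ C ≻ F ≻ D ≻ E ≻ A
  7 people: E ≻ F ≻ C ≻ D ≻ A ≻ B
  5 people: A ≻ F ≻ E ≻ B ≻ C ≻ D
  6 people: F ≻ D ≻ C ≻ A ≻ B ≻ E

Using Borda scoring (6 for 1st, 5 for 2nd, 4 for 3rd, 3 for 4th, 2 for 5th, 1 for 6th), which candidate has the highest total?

A: 6×3 + 5×1 + 7×2 + 5×6 + 6×3 = 85
B: 6×6 + 5×6 + 7×1 + 5×3 + 6×2 = 100
C: 6×2 + 5×5 + 7×4 + 5×2 + 6×4 = 99
D: 6×5 + 5×3 + 7×3 + 5×1 + 6×5 = 101
E: 6×4 + 5×2 + 7×6 + 5×4 + 6×1 = 102
F: 6×1 + 5×4 + 7×5 + 5×5 + 6×6 = 122

F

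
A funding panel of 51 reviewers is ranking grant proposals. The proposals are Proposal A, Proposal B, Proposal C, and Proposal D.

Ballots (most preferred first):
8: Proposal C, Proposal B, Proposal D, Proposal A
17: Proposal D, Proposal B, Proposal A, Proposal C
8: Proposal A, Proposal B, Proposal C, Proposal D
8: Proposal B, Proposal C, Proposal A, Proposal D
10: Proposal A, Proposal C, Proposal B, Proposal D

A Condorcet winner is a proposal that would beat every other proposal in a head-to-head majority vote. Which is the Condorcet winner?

Proposal B vs Proposal A: 33–18
Proposal B vs Proposal C: 33–18
Proposal B vs Proposal D: 34–17
Proposal B beats every other proposal.

Proposal B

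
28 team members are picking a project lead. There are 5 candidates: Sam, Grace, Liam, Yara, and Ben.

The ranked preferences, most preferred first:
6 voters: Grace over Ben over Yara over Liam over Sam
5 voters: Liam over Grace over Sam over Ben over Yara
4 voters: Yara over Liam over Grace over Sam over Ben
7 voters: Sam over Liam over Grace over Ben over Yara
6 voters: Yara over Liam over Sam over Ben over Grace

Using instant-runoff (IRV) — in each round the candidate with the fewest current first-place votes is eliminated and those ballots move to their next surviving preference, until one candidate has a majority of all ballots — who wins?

Round 1: Sam 7, Grace 6, Liam 5, Yara 10, Ben 0. Ben eliminated.
Round 2: Sam 7, Grace 6, Liam 5, Yara 10. Liam eliminated.
Round 3: Sam 7, Grace 11, Yara 10. Sam eliminated.
Round 4: Grace 18, Yara 10. Grace has a majority (≥15).

Grace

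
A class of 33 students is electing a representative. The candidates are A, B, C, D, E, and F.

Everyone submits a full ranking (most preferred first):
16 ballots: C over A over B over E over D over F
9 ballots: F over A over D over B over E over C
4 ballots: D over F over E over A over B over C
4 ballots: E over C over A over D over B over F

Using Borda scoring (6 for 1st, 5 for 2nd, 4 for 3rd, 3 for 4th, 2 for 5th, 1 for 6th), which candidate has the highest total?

A

A: 16×5 + 9×5 + 4×3 + 4×4 = 153
B: 16×4 + 9×3 + 4×2 + 4×2 = 107
C: 16×6 + 9×1 + 4×1 + 4×5 = 129
D: 16×2 + 9×4 + 4×6 + 4×3 = 104
E: 16×3 + 9×2 + 4×4 + 4×6 = 106
F: 16×1 + 9×6 + 4×5 + 4×1 = 94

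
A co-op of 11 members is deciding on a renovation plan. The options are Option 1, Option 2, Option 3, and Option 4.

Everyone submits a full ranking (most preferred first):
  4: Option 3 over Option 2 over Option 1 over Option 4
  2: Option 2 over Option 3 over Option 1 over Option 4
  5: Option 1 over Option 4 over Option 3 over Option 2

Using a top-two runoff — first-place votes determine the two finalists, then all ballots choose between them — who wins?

Option 3

Round 1 first-place votes: Option 1 5, Option 2 2, Option 3 4, Option 4 0. Option 1 and Option 3 advance.
Runoff: Option 1 is ranked above Option 3 on 5 ballots, Option 3 above Option 1 on 6.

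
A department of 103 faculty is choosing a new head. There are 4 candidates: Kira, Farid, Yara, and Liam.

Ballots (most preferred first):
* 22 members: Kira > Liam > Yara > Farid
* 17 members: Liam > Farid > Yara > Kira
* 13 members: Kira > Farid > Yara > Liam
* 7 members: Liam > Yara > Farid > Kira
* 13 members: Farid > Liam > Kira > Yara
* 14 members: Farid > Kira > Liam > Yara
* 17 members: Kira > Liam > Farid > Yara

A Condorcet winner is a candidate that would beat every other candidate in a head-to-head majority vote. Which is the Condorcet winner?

Kira vs Farid: 52–51
Kira vs Yara: 79–24
Kira vs Liam: 66–37
Kira beats every other candidate.

Kira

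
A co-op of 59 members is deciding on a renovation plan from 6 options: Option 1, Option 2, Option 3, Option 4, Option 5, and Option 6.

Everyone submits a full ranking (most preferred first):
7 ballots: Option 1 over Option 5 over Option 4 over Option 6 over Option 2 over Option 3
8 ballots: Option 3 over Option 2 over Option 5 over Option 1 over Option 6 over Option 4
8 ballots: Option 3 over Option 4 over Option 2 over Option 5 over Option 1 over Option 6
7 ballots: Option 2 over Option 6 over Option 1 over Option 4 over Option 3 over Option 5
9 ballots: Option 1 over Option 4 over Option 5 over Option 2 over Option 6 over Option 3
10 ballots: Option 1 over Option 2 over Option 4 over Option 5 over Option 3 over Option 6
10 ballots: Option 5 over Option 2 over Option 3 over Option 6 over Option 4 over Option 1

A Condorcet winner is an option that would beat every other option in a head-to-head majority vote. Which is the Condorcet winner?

Option 2 vs Option 1: 33–26
Option 2 vs Option 3: 43–16
Option 2 vs Option 4: 35–24
Option 2 vs Option 5: 33–26
Option 2 vs Option 6: 52–7
Option 2 beats every other option.

Option 2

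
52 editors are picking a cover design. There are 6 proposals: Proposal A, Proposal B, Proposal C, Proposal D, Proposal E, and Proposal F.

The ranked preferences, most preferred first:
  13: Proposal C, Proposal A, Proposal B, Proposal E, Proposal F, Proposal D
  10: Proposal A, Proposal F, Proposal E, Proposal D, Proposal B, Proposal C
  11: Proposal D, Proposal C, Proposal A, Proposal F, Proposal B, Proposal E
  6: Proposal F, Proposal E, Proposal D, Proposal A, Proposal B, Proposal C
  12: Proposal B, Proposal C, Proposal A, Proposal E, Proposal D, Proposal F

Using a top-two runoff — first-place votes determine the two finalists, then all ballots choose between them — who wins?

Round 1 first-place votes: Proposal A 10, Proposal B 12, Proposal C 13, Proposal D 11, Proposal E 0, Proposal F 6. Proposal C and Proposal B advance.
Runoff: Proposal C is ranked above Proposal B on 24 ballots, Proposal B above Proposal C on 28.

Proposal B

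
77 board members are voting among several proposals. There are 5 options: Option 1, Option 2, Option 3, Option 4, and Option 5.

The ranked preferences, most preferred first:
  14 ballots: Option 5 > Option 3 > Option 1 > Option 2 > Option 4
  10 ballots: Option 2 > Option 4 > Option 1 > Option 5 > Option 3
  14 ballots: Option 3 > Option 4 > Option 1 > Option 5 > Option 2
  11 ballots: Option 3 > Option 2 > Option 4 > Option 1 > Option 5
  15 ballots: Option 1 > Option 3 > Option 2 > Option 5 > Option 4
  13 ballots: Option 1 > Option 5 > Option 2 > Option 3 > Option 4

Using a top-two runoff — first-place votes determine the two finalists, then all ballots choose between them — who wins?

Round 1 first-place votes: Option 1 28, Option 2 10, Option 3 25, Option 4 0, Option 5 14. Option 1 and Option 3 advance.
Runoff: Option 1 is ranked above Option 3 on 38 ballots, Option 3 above Option 1 on 39.

Option 3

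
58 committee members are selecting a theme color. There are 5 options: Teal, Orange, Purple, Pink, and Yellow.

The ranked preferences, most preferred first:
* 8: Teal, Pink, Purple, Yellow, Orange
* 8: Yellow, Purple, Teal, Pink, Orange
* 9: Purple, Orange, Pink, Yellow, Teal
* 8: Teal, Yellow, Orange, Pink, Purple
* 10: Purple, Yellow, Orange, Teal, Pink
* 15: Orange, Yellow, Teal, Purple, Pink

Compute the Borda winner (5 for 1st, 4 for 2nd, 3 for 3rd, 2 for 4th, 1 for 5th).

Yellow

Teal: 8×5 + 8×3 + 9×1 + 8×5 + 10×2 + 15×3 = 178
Orange: 8×1 + 8×1 + 9×4 + 8×3 + 10×3 + 15×5 = 181
Purple: 8×3 + 8×4 + 9×5 + 8×1 + 10×5 + 15×2 = 189
Pink: 8×4 + 8×2 + 9×3 + 8×2 + 10×1 + 15×1 = 116
Yellow: 8×2 + 8×5 + 9×2 + 8×4 + 10×4 + 15×4 = 206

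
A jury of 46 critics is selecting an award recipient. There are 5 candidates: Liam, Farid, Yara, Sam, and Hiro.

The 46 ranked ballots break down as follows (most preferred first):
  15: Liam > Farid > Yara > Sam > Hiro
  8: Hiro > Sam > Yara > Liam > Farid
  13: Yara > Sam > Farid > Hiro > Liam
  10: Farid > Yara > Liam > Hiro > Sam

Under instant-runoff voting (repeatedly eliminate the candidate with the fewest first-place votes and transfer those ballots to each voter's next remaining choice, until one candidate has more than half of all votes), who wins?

Round 1: Liam 15, Farid 10, Yara 13, Sam 0, Hiro 8. Sam eliminated.
Round 2: Liam 15, Farid 10, Yara 13, Hiro 8. Hiro eliminated.
Round 3: Liam 15, Farid 10, Yara 21. Farid eliminated.
Round 4: Liam 15, Yara 31. Yara has a majority (≥24).

Yara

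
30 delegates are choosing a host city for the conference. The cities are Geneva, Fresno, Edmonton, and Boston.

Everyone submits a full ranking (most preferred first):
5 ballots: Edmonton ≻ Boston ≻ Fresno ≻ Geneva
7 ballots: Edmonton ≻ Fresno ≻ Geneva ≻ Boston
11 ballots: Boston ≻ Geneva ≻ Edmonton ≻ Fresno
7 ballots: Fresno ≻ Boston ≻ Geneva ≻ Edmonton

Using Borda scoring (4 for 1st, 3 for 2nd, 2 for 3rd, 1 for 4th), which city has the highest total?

Boston

Geneva: 5×1 + 7×2 + 11×3 + 7×2 = 66
Fresno: 5×2 + 7×3 + 11×1 + 7×4 = 70
Edmonton: 5×4 + 7×4 + 11×2 + 7×1 = 77
Boston: 5×3 + 7×1 + 11×4 + 7×3 = 87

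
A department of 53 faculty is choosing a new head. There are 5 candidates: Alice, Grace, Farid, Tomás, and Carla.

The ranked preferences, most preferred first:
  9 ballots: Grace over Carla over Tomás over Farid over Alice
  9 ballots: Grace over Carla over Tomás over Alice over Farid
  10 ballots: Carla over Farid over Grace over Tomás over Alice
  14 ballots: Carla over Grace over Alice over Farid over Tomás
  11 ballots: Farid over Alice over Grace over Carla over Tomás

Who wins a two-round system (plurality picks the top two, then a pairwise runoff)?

Round 1 first-place votes: Alice 0, Grace 18, Farid 11, Tomás 0, Carla 24. Carla and Grace advance.
Runoff: Carla is ranked above Grace on 24 ballots, Grace above Carla on 29.

Grace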